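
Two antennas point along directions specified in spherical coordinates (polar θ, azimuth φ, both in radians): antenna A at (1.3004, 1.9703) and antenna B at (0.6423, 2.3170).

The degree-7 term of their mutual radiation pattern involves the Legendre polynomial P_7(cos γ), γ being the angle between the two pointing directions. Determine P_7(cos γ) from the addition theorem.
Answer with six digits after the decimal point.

-0.062173

Term-by-term m-sum for l=7 (normalisation 4π/15 = 0.837758):
  m=-7: Y*=(0.130538, 0.363163)  Y=(-0.012073, 0.006770)  product (-0.004035, -0.003501)
  m=-6: Y*=(0.294328, -0.271225)  Y=(0.016130, -0.067322)  product (-0.013512, -0.024190)
  m=-5: Y*=(0.020113, 0.009145)  Y=(0.115409, 0.172581)  product (0.000743, 0.004527)
  m=-4: Y*=(0.009535, -0.350216)  Y=(-0.398736, -0.063030)  product (-0.025876, 0.139043)
  m=-3: Y*=(-0.090481, 0.035332)  Y=(0.363527, -0.286715)  product (-0.022762, 0.038786)
  m=-2: Y*=(-0.213276, -0.219161)  Y=(-0.011467, 0.145981)  product (0.034439, -0.028621)
  m=-1: Y*=(-0.054302, 0.128615)  Y=(0.230110, 0.248894)  product (-0.044507, 0.016080)
  m=+0: Y*=(-0.289955, -0.000000)  Y=(-0.264885, 0.000000)  product (0.076805, 0.000000)
  m=+1: Y*=(0.054302, 0.128615)  Y=(-0.230110, 0.248894)  product (-0.044507, -0.016080)
  m=+2: Y*=(-0.213276, 0.219161)  Y=(-0.011467, -0.145981)  product (0.034439, 0.028621)
  m=+3: Y*=(0.090481, 0.035332)  Y=(-0.363527, -0.286715)  product (-0.022762, -0.038786)
  m=+4: Y*=(0.009535, 0.350216)  Y=(-0.398736, 0.063030)  product (-0.025876, -0.139043)
  m=+5: Y*=(-0.020113, 0.009145)  Y=(-0.115409, 0.172581)  product (0.000743, -0.004527)
  m=+6: Y*=(0.294328, 0.271225)  Y=(0.016130, 0.067322)  product (-0.013512, 0.024190)
  m=+7: Y*=(-0.130538, 0.363163)  Y=(0.012073, 0.006770)  product (-0.004035, 0.003501)
Σ over m = (-0.074213, 0.000000); ×(4π/15) → (-0.062173, 0.000000). Real part: -0.062173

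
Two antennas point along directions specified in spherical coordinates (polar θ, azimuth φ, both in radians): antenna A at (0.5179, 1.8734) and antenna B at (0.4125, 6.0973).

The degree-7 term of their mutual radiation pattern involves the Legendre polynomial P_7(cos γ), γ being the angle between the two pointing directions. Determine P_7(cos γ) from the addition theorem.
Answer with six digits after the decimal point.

Term-by-term m-sum for l=7 (normalisation 4π/15 = 0.837758):
  m=-7: Y*=0.00311 + 0.00190j  Y=0.00022 + 0.00080j  product -0.00000 + 0.00000j
  m=-6: Y*=0.00580 - 0.02322j  Y=0.00313 + 0.00639j  product 0.00017 - 0.00004j
  m=-5: Y*=-0.09601 + 0.00555j  Y=0.02253 + 0.03018j  product -0.00233 - 0.00277j
  m=-4: Y*=0.09202 + 0.24420j  Y=0.10112 + 0.09299j  product -0.01340 + 0.03325j
  m=-3: Y*=0.36680 - 0.28644j  Y=0.29235 + 0.18234j  product 0.15947 - 0.01686j
  m=-2: Y*=-0.36865 - 0.25504j  Y=0.50239 + 0.19588j  product -0.13525 - 0.20034j
  m=-1: Y*=0.00583 - 0.01868j  Y=0.33334 + 0.06269j  product 0.00312 - 0.00586j
  m=+0: Y*=-0.44938 + 0.00000j  Y=-0.32236 + 0.00000j  product 0.14486 + 0.00000j
  m=+1: Y*=-0.00583 - 0.01868j  Y=-0.33334 + 0.06269j  product 0.00312 + 0.00586j
  m=+2: Y*=-0.36865 + 0.25504j  Y=0.50239 - 0.19588j  product -0.13525 + 0.20034j
  m=+3: Y*=-0.36680 - 0.28644j  Y=-0.29235 + 0.18234j  product 0.15947 + 0.01686j
  m=+4: Y*=0.09202 - 0.24420j  Y=0.10112 - 0.09299j  product -0.01340 - 0.03325j
  m=+5: Y*=0.09601 + 0.00555j  Y=-0.02253 + 0.03018j  product -0.00233 + 0.00277j
  m=+6: Y*=0.00580 + 0.02322j  Y=0.00313 - 0.00639j  product 0.00017 + 0.00004j
  m=+7: Y*=-0.00311 + 0.00190j  Y=-0.00022 + 0.00080j  product -0.00000 - 0.00000j
Σ over m = 0.16839 + 0.00000j; ×(4π/15) → 0.14107 + 0.00000j. Real part: 0.141067

0.141067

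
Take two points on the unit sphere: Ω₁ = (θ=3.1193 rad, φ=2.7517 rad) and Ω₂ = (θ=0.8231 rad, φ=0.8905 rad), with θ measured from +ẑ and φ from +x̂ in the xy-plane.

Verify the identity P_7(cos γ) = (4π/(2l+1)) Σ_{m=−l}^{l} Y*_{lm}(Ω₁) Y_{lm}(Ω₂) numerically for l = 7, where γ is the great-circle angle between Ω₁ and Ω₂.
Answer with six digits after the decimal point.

Addition theorem: P_7(cos γ) = (4π/15) Σ_m Y*_{lm}(Ω₁) Y_{lm}(Ω₂), m = −7…7:
  term(m=-7) = (0.000000, 0.000000)   from Y*(Ω₁)=(0.000000, 0.000000), Y(Ω₂)=(0.056920, 0.002830)
  term(m=-6) = (-0.000000, 0.000000)   from Y*(Ω₁)=(0.000000, 0.000000), Y(Ω₂)=(0.116592, 0.159704)
  term(m=-5) = (-0.000000, 0.000000)   from Y*(Ω₁)=(0.000000, 0.000000), Y(Ω₂)=(-0.100143, 0.376613)
  term(m=-4) = (-0.000000, -0.000001)   from Y*(Ω₁)=(-0.000000, 0.000002), Y(Ω₂)=(-0.396428, 0.177228)
  term(m=-3) = (0.000010, -0.000008)   from Y*(Ω₁)=(-0.000038, 0.000090), Y(Ω₂)=(-0.118702, -0.060310)
  term(m=-2) = (-0.000942, -0.000618)   from Y*(Ω₁)=(-0.002648, 0.002618), Y(Ω₂)=(0.063138, 0.295930)
  term(m=-1) = (0.007304, -0.024439)   from Y*(Ω₁)=(-0.084002, 0.034519), Y(Ω₂)=(-0.176663, 0.218332)
  term(m=+0) = (-0.246865, -0.000000)   from Y*(Ω₁)=(-1.084960, -0.000000), Y(Ω₂)=(0.227533, 0.000000)
  term(m=+1) = (0.007304, 0.024439)   from Y*(Ω₁)=(0.084002, 0.034519), Y(Ω₂)=(0.176663, 0.218332)
  term(m=+2) = (-0.000942, 0.000618)   from Y*(Ω₁)=(-0.002648, -0.002618), Y(Ω₂)=(0.063138, -0.295930)
  term(m=+3) = (0.000010, 0.000008)   from Y*(Ω₁)=(0.000038, 0.000090), Y(Ω₂)=(0.118702, -0.060310)
  term(m=+4) = (-0.000000, 0.000001)   from Y*(Ω₁)=(-0.000000, -0.000002), Y(Ω₂)=(-0.396428, -0.177228)
  term(m=+5) = (-0.000000, -0.000000)   from Y*(Ω₁)=(-0.000000, 0.000000), Y(Ω₂)=(0.100143, 0.376613)
  term(m=+6) = (-0.000000, -0.000000)   from Y*(Ω₁)=(0.000000, -0.000000), Y(Ω₂)=(0.116592, -0.159704)
  term(m=+7) = (0.000000, -0.000000)   from Y*(Ω₁)=(-0.000000, 0.000000), Y(Ω₂)=(-0.056920, 0.002830)
Σ over m = (-0.234122, 0.000000); ×(4π/15) → (-0.196138, 0.000000). Real part: -0.196138

-0.196138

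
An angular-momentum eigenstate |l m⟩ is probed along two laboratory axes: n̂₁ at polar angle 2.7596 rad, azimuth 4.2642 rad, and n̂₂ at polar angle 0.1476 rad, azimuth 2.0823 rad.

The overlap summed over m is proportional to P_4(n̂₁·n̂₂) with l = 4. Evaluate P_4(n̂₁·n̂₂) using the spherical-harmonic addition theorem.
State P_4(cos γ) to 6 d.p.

Addition theorem: P_4(cos γ) = (4π/9) Σ_m Y*_{lm}(Ω₁) Y_{lm}(Ω₂), m = −4…4:
  [-4]  conj(Y_{4,-4})(Ω₁) = (-0.001881, -0.008335) ; Y_{4,-4}(Ω₂) = (-0.000095, -0.000184) ; Δ = (-0.000001, 0.000001)
  [-3]  conj(Y_{4,-3})(Ω₁) = (-0.058630, -0.013495) ; Y_{4,-3}(Ω₂) = (0.003935, 0.000143) ; Δ = (-0.000229, -0.000061)
  [-2]  conj(Y_{4,-2})(Ω₁) = (-0.145927, 0.182530) ; Y_{4,-2}(Ω₂) = (-0.022038, 0.036123) ; Δ = (-0.003378, -0.009294)
  [-1]  conj(Y_{4,-1})(Ω₁) = (0.214671, 0.446465) ; Y_{4,-1}(Ω₂) = (-0.129643, -0.230954) ; Δ = (0.075282, -0.107460)
  [+0]  conj(Y_{4,0})(Ω₁) = (0.329788, -0.000000) ; Y_{4,0}(Ω₂) = (0.756499, 0.000000) ; Δ = (0.249484, 0.000000)
  [+1]  conj(Y_{4,1})(Ω₁) = (-0.214671, 0.446465) ; Y_{4,1}(Ω₂) = (0.129643, -0.230954) ; Δ = (0.075282, 0.107460)
  [+2]  conj(Y_{4,2})(Ω₁) = (-0.145927, -0.182530) ; Y_{4,2}(Ω₂) = (-0.022038, -0.036123) ; Δ = (-0.003378, 0.009294)
  [+3]  conj(Y_{4,3})(Ω₁) = (0.058630, -0.013495) ; Y_{4,3}(Ω₂) = (-0.003935, 0.000143) ; Δ = (-0.000229, 0.000061)
  [+4]  conj(Y_{4,4})(Ω₁) = (-0.001881, 0.008335) ; Y_{4,4}(Ω₂) = (-0.000095, 0.000184) ; Δ = (-0.000001, -0.000001)
Total Σ_m = (0.392834, -0.000000). Multiply by 1.396263: (0.548499, -0.000000). P_4(cos γ) = 0.548499

0.548499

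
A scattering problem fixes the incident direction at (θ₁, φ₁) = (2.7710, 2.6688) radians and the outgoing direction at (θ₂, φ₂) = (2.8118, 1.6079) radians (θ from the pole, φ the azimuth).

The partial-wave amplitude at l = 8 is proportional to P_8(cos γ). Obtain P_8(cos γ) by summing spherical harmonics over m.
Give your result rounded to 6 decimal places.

-0.256798

Addition theorem: P_8(cos γ) = (4π/17) Σ_m Y*_{lm}(Ω₁) Y_{lm}(Ω₂), m = −8…8:
  m=-8: Y*=(-0.000122, 0.000091)  Y=(0.000060, -0.000018)  product (-0.000000, 0.000000)
  m=-7: Y*=(-0.001549, 0.000263)  Y=(-0.000187, -0.000704)  product (0.000000, 0.000001)
  m=-6: Y*=(-0.009750, -0.003068)  Y=(-0.005263, 0.001191)  product (0.000055, 0.000005)
  m=-5: Y*=(-0.033762, -0.033242)  Y=(0.005271, 0.028083)  product (0.000756, -0.001123)
  m=-4: Y*=(-0.050362, -0.151782)  Y=(0.109693, -0.016401)  product (-0.008014, -0.015823)
  m=-3: Y*=(0.057843, -0.376558)  Y=(-0.034219, -0.306146)  product (-0.117261, -0.004823)
  m=-2: Y*=(0.334587, -0.463542)  Y=(-0.557382, 0.041438)  product (-0.167285, 0.272234)
  m=-1: Y*=(0.296920, -0.151870)  Y=(0.017863, 0.481207)  product (0.078385, 0.140167)
  m=+0: Y*=(-0.361372, -0.000000)  Y=(-0.219516, 0.000000)  product (0.079327, 0.000000)
  m=+1: Y*=(-0.296920, -0.151870)  Y=(-0.017863, 0.481207)  product (0.078385, -0.140167)
  m=+2: Y*=(0.334587, 0.463542)  Y=(-0.557382, -0.041438)  product (-0.167285, -0.272234)
  m=+3: Y*=(-0.057843, -0.376558)  Y=(0.034219, -0.306146)  product (-0.117261, 0.004823)
  m=+4: Y*=(-0.050362, 0.151782)  Y=(0.109693, 0.016401)  product (-0.008014, 0.015823)
  m=+5: Y*=(0.033762, -0.033242)  Y=(-0.005271, 0.028083)  product (0.000756, 0.001123)
  m=+6: Y*=(-0.009750, 0.003068)  Y=(-0.005263, -0.001191)  product (0.000055, -0.000005)
  m=+7: Y*=(0.001549, 0.000263)  Y=(0.000187, -0.000704)  product (0.000000, -0.000001)
  m=+8: Y*=(-0.000122, -0.000091)  Y=(0.000060, 0.000018)  product (-0.000000, -0.000000)
Total Σ_m = (-0.347401, -0.000000). Multiply by 0.739198: (-0.256798, -0.000000). P_8(cos γ) = -0.256798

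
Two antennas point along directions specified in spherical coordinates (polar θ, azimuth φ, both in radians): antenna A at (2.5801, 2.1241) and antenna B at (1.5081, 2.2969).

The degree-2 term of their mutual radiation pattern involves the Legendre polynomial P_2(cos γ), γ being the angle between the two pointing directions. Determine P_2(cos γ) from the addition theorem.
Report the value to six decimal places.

Addition theorem: P_2(cos γ) = (4π/5) Σ_m Y*_{lm}(Ω₁) Y_{lm}(Ω₂), m = −2…2:
  m=-2: Y*=-0.049027-0.097922i  Y=-0.045521+0.382055i  product +0.039643-0.014274i
  m=-1: Y*=+0.182972-0.296235i  Y=-0.032075-0.036124i  product -0.016570+0.002892i
  m=+0: Y*=+0.362539-0.000000i  Y=-0.311677+0.000000i  product -0.112995+0.000000i
  m=+1: Y*=-0.182972-0.296235i  Y=+0.032075-0.036124i  product -0.016570-0.002892i
  m=+2: Y*=-0.049027+0.097922i  Y=-0.045521-0.382055i  product +0.039643+0.014274i
Accumulated sum -0.066848+0.000000i; after 4π/(2l+1) scaling, -0.168008+0.000000i ⇒ P_2 = -0.168008

-0.168008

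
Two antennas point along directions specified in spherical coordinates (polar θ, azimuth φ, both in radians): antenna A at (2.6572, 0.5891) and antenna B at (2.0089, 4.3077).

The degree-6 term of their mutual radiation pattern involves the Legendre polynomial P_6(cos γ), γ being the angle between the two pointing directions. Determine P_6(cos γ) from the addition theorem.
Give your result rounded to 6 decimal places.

-0.309328

Addition theorem: P_6(cos γ) = (4π/13) Σ_m Y*_{lm}(Ω₁) Y_{lm}(Ω₂), m = −6…6:
  term(m=-6) = -0.001245+0.000413i   from Y*(Ω₁)=-0.004550-0.001887i, Y(Ω₂)=+0.201419-0.174340i
  term(m=-5) = +0.013560+0.003557i   from Y*(Ω₁)=+0.031807-0.006318i, Y(Ω₂)=+0.388767+0.189067i
  term(m=-4) = -0.020184-0.022229i   from Y*(Ω₁)=-0.090353+0.090316i, Y(Ω₂)=-0.011268+0.234759i
  term(m=-3) = -0.010918-0.067557i   from Y*(Ω₁)=+0.063811-0.320542i, Y(Ω₂)=+0.196204-0.073120i
  term(m=-2) = -0.063850+0.144222i   from Y*(Ω₁)=+0.193011+0.466106i, Y(Ω₂)=+0.215707+0.226308i
  term(m=-1) = -0.026325+0.017135i   from Y*(Ω₁)=-0.246349-0.164623i, Y(Ω₂)=+0.041740-0.097447i
  term(m=+0) = -0.102078-0.000000i   from Y*(Ω₁)=-0.318563-0.000000i, Y(Ω₂)=+0.320433+0.000000i
  term(m=+1) = -0.026325-0.017135i   from Y*(Ω₁)=+0.246349-0.164623i, Y(Ω₂)=-0.041740-0.097447i
  term(m=+2) = -0.063850-0.144222i   from Y*(Ω₁)=+0.193011-0.466106i, Y(Ω₂)=+0.215707-0.226308i
  term(m=+3) = -0.010918+0.067557i   from Y*(Ω₁)=-0.063811-0.320542i, Y(Ω₂)=-0.196204-0.073120i
  term(m=+4) = -0.020184+0.022229i   from Y*(Ω₁)=-0.090353-0.090316i, Y(Ω₂)=-0.011268-0.234759i
  term(m=+5) = +0.013560-0.003557i   from Y*(Ω₁)=-0.031807-0.006318i, Y(Ω₂)=-0.388767+0.189067i
  term(m=+6) = -0.001245-0.000413i   from Y*(Ω₁)=-0.004550+0.001887i, Y(Ω₂)=+0.201419+0.174340i
Σ over m = -0.320002+0.000000i; ×(4π/13) → -0.309328+0.000000i. Real part: -0.309328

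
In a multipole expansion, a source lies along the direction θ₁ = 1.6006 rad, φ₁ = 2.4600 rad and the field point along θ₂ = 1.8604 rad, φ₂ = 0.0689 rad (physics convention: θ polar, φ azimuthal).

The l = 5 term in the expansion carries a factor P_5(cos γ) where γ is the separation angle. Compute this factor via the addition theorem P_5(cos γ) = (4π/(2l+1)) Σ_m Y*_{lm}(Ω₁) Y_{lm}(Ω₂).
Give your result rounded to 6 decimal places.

0.352520

Summing Y*_{l m}(θ₁,φ₁)·Y_{l m}(θ₂,φ₂) over m ∈ [−5, 5]; prefactor 4π/(2·5+1) = 1.142397:
  term(m=-5) = (0.142337, -0.099667)   from Y*(Ω₁)=(0.446770, -0.121903), Y(Ω₂)=(0.353168, -0.126719)
  term(m=-4) = (-0.015286, -0.002148)   from Y*(Ω₁)=(0.039949, 0.017612), Y(Ω₂)=(-0.340221, 0.096213)
  term(m=-3) = (0.017472, 0.021576)   from Y*(Ω₁)=(-0.156429, -0.304940), Y(Ω₂)=(-0.079283, 0.016625)
  term(m=-2) = (0.001179, -0.016855)   from Y*(Ω₁)=(0.010373, -0.049243), Y(Ω₂)=(0.332576, -0.046121)
  term(m=-1) = (0.000146, -0.000136)   from Y*(Ω₁)=(-0.245524, 0.199193), Y(Ω₂)=(-0.000630, 0.000044)
  term(m=+0) = (0.016883, 0.000000)   from Y*(Ω₁)=(-0.052059, -0.000000), Y(Ω₂)=(-0.324305, 0.000000)
  term(m=+1) = (0.000146, 0.000136)   from Y*(Ω₁)=(0.245524, 0.199193), Y(Ω₂)=(0.000630, 0.000044)
  term(m=+2) = (0.001179, 0.016855)   from Y*(Ω₁)=(0.010373, 0.049243), Y(Ω₂)=(0.332576, 0.046121)
  term(m=+3) = (0.017472, -0.021576)   from Y*(Ω₁)=(0.156429, -0.304940), Y(Ω₂)=(0.079283, 0.016625)
  term(m=+4) = (-0.015286, 0.002148)   from Y*(Ω₁)=(0.039949, -0.017612), Y(Ω₂)=(-0.340221, -0.096213)
  term(m=+5) = (0.142337, 0.099667)   from Y*(Ω₁)=(-0.446770, -0.121903), Y(Ω₂)=(-0.353168, -0.126719)
Accumulated sum (0.308579, 0.000000); after 4π/(2l+1) scaling, (0.352520, 0.000000) ⇒ P_5 = 0.352520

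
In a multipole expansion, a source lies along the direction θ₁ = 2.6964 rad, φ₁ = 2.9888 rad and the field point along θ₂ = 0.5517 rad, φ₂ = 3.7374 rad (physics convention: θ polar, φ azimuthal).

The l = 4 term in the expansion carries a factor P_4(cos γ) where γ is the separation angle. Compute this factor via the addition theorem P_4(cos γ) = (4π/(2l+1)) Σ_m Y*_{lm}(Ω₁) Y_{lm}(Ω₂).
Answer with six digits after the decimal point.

-0.410286

Expand P_4 via completeness: Σ_{m} conj(Y_{4,m}) at Ω₁ times Y_{4,m} at Ω₂ —
  m=-4: (0.012464, -0.008733) × (-0.024246, -0.022969) = (-0.000503, -0.000075)  (running Σ = (-0.000503, -0.000075))
  m=-3: (0.080900, -0.039919) × (0.032990, 0.149901) = (0.008653, 0.010810)  (running Σ = (0.008150, 0.010736))
  m=-2: (0.278170, -0.087753) × (0.138689, -0.348059) = (0.008036, -0.108990)  (running Σ = (0.016186, -0.098254))
  m=-1: (0.491006, -0.075611) × (-0.363028, 0.246133) = (-0.159638, 0.148302)  (running Σ = (-0.143453, 0.050048))
  m=0: (0.188920, -0.000000) × (-0.036737, 0.000000) = (-0.006940, 0.000000)  (running Σ = (-0.150393, 0.050048))
  m=1: (-0.491006, -0.075611) × (0.363028, 0.246133) = (-0.159638, -0.148302)  (running Σ = (-0.310031, -0.098254))
  m=2: (0.278170, 0.087753) × (0.138689, 0.348059) = (0.008036, 0.108990)  (running Σ = (-0.301996, 0.010736))
  m=3: (-0.080900, -0.039919) × (-0.032990, 0.149901) = (0.008653, -0.010810)  (running Σ = (-0.293343, -0.000075))
  m=4: (0.012464, 0.008733) × (-0.024246, 0.022969) = (-0.000503, 0.000075)  (running Σ = (-0.293846, 0.000000))
Total Σ_m = (-0.293846, 0.000000). Multiply by 1.396263: (-0.410286, 0.000000). P_4(cos γ) = -0.410286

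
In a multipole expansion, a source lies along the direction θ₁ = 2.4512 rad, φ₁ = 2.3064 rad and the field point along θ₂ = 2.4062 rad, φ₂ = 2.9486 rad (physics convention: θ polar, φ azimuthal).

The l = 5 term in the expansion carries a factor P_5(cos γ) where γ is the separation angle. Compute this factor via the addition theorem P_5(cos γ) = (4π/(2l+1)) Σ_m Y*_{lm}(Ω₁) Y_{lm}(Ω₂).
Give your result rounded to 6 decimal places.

Term-by-term m-sum for l=5 (normalisation 4π/11 = 1.142397):
  m=-5: +0.024847-0.041789i × -0.035918-0.051850i = -0.003059+0.000213i  (running Σ = -0.003059+0.000213i)
  m=-4: +0.182450-0.036828i × -0.157982-0.153795i = -0.034488-0.022242i  (running Σ = -0.037547-0.022029i)
  m=-3: +0.312670+0.230866i × -0.345298-0.225724i = -0.055852-0.150295i  (running Σ = -0.093399-0.172324i)
  m=-2: +0.041271+0.413045i × -0.340501-0.138369i = +0.043100-0.146353i  (running Σ = -0.050299-0.318676i)
  m=-1: -0.013457+0.014869i × +0.073430+0.014350i = -0.001202+0.000899i  (running Σ = -0.051501-0.317778i)
  m=0: +0.392161-0.000000i × +0.385278+0.000000i = +0.151091+0.000000i  (running Σ = +0.099590-0.317778i)
  m=1: +0.013457+0.014869i × -0.073430+0.014350i = -0.001202-0.000899i  (running Σ = +0.098388-0.318676i)
  m=2: +0.041271-0.413045i × -0.340501+0.138369i = +0.043100+0.146353i  (running Σ = +0.141488-0.172324i)
  m=3: -0.312670+0.230866i × +0.345298-0.225724i = -0.055852+0.150295i  (running Σ = +0.085636-0.022029i)
  m=4: +0.182450+0.036828i × -0.157982+0.153795i = -0.034488+0.022242i  (running Σ = +0.051148+0.000213i)
  m=5: -0.024847-0.041789i × +0.035918-0.051850i = -0.003059-0.000213i  (running Σ = +0.048089+0.000000i)
Total Σ_m = +0.048089+0.000000i. Multiply by 1.142397: +0.054937+0.000000i. P_5(cos γ) = 0.054937

0.054937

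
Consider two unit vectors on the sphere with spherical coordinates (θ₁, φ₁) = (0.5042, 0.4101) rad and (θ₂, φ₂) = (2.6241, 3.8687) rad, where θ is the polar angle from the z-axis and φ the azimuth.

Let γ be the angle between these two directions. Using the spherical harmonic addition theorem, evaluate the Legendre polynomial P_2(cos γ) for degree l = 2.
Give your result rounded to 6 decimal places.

0.964225

Summing Y*_{l m}(θ₁,φ₁)·Y_{l m}(θ₂,φ₂) over m ∈ [−2, 2]; prefactor 4π/(2·2+1) = 2.513274:
  m=-2: Y*=+0.061491+0.065928i  Y=+0.010996-0.093891i  product +0.006866-0.005049i
  m=-1: Y*=+0.299684+0.130288i  Y=+0.248142-0.220777i  product +0.103129-0.033834i
  m=+0: Y*=+0.409953-0.000000i  Y=+0.399225+0.000000i  product +0.163664+0.000000i
  m=+1: Y*=-0.299684+0.130288i  Y=-0.248142-0.220777i  product +0.103129+0.033834i
  m=+2: Y*=+0.061491-0.065928i  Y=+0.010996+0.093891i  product +0.006866+0.005049i
Σ over m = +0.383653+0.000000i; ×(4π/5) → +0.964225+0.000000i. Real part: 0.964225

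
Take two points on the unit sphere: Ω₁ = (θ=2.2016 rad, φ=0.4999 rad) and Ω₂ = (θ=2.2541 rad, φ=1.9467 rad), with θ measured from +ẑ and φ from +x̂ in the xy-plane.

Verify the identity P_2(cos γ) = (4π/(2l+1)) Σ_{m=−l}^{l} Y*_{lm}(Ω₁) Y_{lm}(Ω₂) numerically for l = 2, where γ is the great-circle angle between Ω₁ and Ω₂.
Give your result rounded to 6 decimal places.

Summing Y*_{l m}(θ₁,φ₁)·Y_{l m}(θ₂,φ₂) over m ∈ [−2, 2]; prefactor 4π/(2·2+1) = 2.513274:
  m=-2: Y*=0.13615 + 0.21194j  Y=-0.16968 + 0.15865j  product -0.05673 - 0.01436j
  m=-1: Y*=-0.32293 - 0.17638j  Y=0.13886 + 0.35184j  product 0.01721 - 0.13811j
  m=+0: Y*=0.01374 + 0.00000j  Y=0.06177 + 0.00000j  product 0.00085 + 0.00000j
  m=+1: Y*=0.32293 - 0.17638j  Y=-0.13886 + 0.35184j  product 0.01721 + 0.13811j
  m=+2: Y*=0.13615 - 0.21194j  Y=-0.16968 - 0.15865j  product -0.05673 + 0.01436j
Total Σ_m = -0.07818 + 0.00000j. Multiply by 2.513274: -0.19649 + 0.00000j. P_2(cos γ) = -0.196486

-0.196486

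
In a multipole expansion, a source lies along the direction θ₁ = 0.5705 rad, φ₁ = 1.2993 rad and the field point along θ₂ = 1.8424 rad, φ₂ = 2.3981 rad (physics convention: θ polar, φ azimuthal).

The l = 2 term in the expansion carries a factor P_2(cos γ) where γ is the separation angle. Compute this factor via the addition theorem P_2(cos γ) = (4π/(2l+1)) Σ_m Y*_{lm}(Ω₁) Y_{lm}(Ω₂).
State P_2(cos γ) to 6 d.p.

Summing Y*_{l m}(θ₁,φ₁)·Y_{l m}(θ₂,φ₂) over m ∈ [−2, 2]; prefactor 4π/(2·2+1) = 2.513274:
  term(m=-2) = (-0.023688, -0.032708)   from Y*(Ω₁)=(-0.096455, 0.058211), Y(Ω₂)=(0.030009, 0.357215)
  term(m=-1) = (-0.031876, 0.062443)   from Y*(Ω₁)=(0.094167, 0.338281), Y(Ω₂)=(0.146971, 0.135142)
  term(m=+0) = (-0.087746, 0.000000)   from Y*(Ω₁)=(0.354824, -0.000000), Y(Ω₂)=(-0.247293, 0.000000)
  term(m=+1) = (-0.031876, -0.062443)   from Y*(Ω₁)=(-0.094167, 0.338281), Y(Ω₂)=(-0.146971, 0.135142)
  term(m=+2) = (-0.023688, 0.032708)   from Y*(Ω₁)=(-0.096455, -0.058211), Y(Ω₂)=(0.030009, -0.357215)
Total Σ_m = (-0.198875, 0.000000). Multiply by 2.513274: (-0.499827, 0.000000). P_2(cos γ) = -0.499827

-0.499827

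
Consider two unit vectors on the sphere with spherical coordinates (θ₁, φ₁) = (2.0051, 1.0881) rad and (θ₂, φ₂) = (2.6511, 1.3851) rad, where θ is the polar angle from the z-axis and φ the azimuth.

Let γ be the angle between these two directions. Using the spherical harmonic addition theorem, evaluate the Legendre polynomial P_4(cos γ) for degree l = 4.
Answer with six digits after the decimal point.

-0.287608

Expand P_4 via completeness: Σ_{m} conj(Y_{4,m}) at Ω₁ times Y_{4,m} at Ω₂ —
  m=-4: -0.105574-0.280490i × +0.016050+0.014737i = +0.002439-0.006058i  (running Σ = +0.002439-0.006058i)
  m=-3: +0.390232+0.048126i × +0.061019-0.097959i = +0.028526-0.035290i  (running Σ = +0.030965-0.041348i)
  m=-2: -0.037504+0.054189i × -0.307576-0.119790i = +0.018027-0.012174i  (running Σ = +0.048992-0.053522i)
  m=-1: +0.147578+0.281614i × -0.088802+0.472703i = -0.146225+0.044753i  (running Σ = -0.097234-0.008770i)
  m=0: -0.128471-0.000000i × +0.089646+0.000000i = -0.011517-0.000000i  (running Σ = -0.108751-0.008770i)
  m=1: -0.147578+0.281614i × +0.088802+0.472703i = -0.146225-0.044753i  (running Σ = -0.254976-0.053522i)
  m=2: -0.037504-0.054189i × -0.307576+0.119790i = +0.018027+0.012174i  (running Σ = -0.236949-0.041348i)
  m=3: -0.390232+0.048126i × -0.061019-0.097959i = +0.028526+0.035290i  (running Σ = -0.208423-0.006058i)
  m=4: -0.105574+0.280490i × +0.016050-0.014737i = +0.002439+0.006058i  (running Σ = -0.205984-0.000000i)
Total Σ_m = -0.205984-0.000000i. Multiply by 1.396263: -0.287608-0.000000i. P_4(cos γ) = -0.287608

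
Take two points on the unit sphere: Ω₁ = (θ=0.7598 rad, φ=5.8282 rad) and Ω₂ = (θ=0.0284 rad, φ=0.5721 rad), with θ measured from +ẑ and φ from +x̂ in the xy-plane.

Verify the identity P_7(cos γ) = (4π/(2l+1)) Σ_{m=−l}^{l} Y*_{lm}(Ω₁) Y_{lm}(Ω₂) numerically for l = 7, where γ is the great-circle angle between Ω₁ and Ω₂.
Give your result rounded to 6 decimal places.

0.026513

Addition theorem: P_7(cos γ) = (4π/15) Σ_m Y*_{lm}(Ω₁) Y_{lm}(Ω₂), m = −7…7:
  term(m=-7) = 0.00000 - 0.00000j   from Y*(Ω₁)=-0.03674 + 0.00159j, Y(Ω₂)=-0.00000 + 0.00000j
  term(m=-6) = 0.00000 + 0.00000j   from Y*(Ω₁)=-0.13273 - 0.05795j, Y(Ω₂)=-0.00000 + 0.00000j
  term(m=-5) = 0.00000 + 0.00000j   from Y*(Ω₁)=-0.21478 - 0.25287j, Y(Ω₂)=-0.00000 - 0.00000j
  term(m=-4) = -0.00000 + 0.00000j   from Y*(Ω₁)=-0.11316 - 0.44476j, Y(Ω₂)=-0.00000 - 0.00000j
  term(m=-3) = -0.00006 - 0.00000j   from Y*(Ω₁)=0.05774 - 0.27651j, Y(Ω₂)=-0.00003 - 0.00020j
  term(m=-2) = 0.00050 + 0.00095j   from Y*(Ω₁)=-0.10939 + 0.14071j, Y(Ω₂)=0.00250 - 0.00549j
  term(m=-1) = -0.02233 + 0.03694j   from Y*(Ω₁)=-0.33589 + 0.16432j, Y(Ω₂)=0.09707 - 0.06251j
  term(m=+0) = 0.07543 + 0.00000j   from Y*(Ω₁)=0.06983 + 0.00000j, Y(Ω₂)=1.08025 + 0.00000j
  term(m=+1) = -0.02233 - 0.03694j   from Y*(Ω₁)=0.33589 + 0.16432j, Y(Ω₂)=-0.09707 - 0.06251j
  term(m=+2) = 0.00050 - 0.00095j   from Y*(Ω₁)=-0.10939 - 0.14071j, Y(Ω₂)=0.00250 + 0.00549j
  term(m=+3) = -0.00006 + 0.00000j   from Y*(Ω₁)=-0.05774 - 0.27651j, Y(Ω₂)=0.00003 - 0.00020j
  term(m=+4) = -0.00000 - 0.00000j   from Y*(Ω₁)=-0.11316 + 0.44476j, Y(Ω₂)=-0.00000 + 0.00000j
  term(m=+5) = 0.00000 - 0.00000j   from Y*(Ω₁)=0.21478 - 0.25287j, Y(Ω₂)=0.00000 - 0.00000j
  term(m=+6) = 0.00000 - 0.00000j   from Y*(Ω₁)=-0.13273 + 0.05795j, Y(Ω₂)=-0.00000 - 0.00000j
  term(m=+7) = 0.00000 + 0.00000j   from Y*(Ω₁)=0.03674 + 0.00159j, Y(Ω₂)=0.00000 + 0.00000j
Σ over m = 0.03165 - 0.00000j; ×(4π/15) → 0.02651 - 0.00000j. Real part: 0.026513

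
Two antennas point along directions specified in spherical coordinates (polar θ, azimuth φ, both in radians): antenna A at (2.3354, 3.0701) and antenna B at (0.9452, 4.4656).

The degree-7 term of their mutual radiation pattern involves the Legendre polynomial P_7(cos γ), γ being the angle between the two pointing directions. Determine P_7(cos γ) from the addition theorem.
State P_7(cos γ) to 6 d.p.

Summing Y*_{l m}(θ₁,φ₁)·Y_{l m}(θ₂,φ₂) over m ∈ [−7, 7]; prefactor 4π/(2·7+1) = 0.837758:
  m=-7: Y*=-0.04472 + 0.02446j  Y=0.11359 + 0.01795j  product -0.00552 + 0.00198j
  m=-6: Y*=-0.16637 + 0.07609j  Y=-0.02796 - 0.30958j  product 0.02821 + 0.04938j
  m=-5: Y*=-0.35185 + 0.13142j  Y=-0.41911 + 0.14677j  product 0.12817 - 0.10672j
  m=-4: Y*=-0.42693 + 0.12553j  Y=0.14905 + 0.22571j  product -0.09197 - 0.07765j
  m=-3: Y*=-0.17108 + 0.03727j  Y=-0.11199 + 0.12256j  product 0.01459 - 0.02514j
  m=-2: Y*=0.27213 - 0.03918j  Y=0.31307 + 0.16843j  product 0.09179 + 0.03357j
  m=-1: Y*=0.31124 - 0.02229j  Y=-0.00488 + 0.01936j  product -0.00109 + 0.00613j
  m=+0: Y*=-0.18998 + 0.00000j  Y=0.35295 + 0.00000j  product -0.06705 + 0.00000j
  m=+1: Y*=-0.31124 - 0.02229j  Y=0.00488 + 0.01936j  product -0.00109 - 0.00613j
  m=+2: Y*=0.27213 + 0.03918j  Y=0.31307 - 0.16843j  product 0.09179 - 0.03357j
  m=+3: Y*=0.17108 + 0.03727j  Y=0.11199 + 0.12256j  product 0.01459 + 0.02514j
  m=+4: Y*=-0.42693 - 0.12553j  Y=0.14905 - 0.22571j  product -0.09197 + 0.07765j
  m=+5: Y*=0.35185 + 0.13142j  Y=0.41911 + 0.14677j  product 0.12817 + 0.10672j
  m=+6: Y*=-0.16637 - 0.07609j  Y=-0.02796 + 0.30958j  product 0.02821 - 0.04938j
  m=+7: Y*=0.04472 + 0.02446j  Y=-0.11359 + 0.01795j  product -0.00552 - 0.00198j
Σ over m = 0.26133 - 0.00000j; ×(4π/15) → 0.21893 - 0.00000j. Real part: 0.218933

0.218933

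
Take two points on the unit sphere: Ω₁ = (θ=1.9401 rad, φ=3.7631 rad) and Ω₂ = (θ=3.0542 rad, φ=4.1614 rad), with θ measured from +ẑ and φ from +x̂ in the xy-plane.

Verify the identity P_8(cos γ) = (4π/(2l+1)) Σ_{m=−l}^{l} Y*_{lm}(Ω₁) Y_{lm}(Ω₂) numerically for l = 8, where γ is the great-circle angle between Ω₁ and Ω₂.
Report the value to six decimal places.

-0.222703

Expand P_8 via completeness: Σ_{m} conj(Y_{8,m}) at Ω₁ times Y_{8,m} at Ω₂ —
  m=-8: +0.075715-0.285000i × -0.000000-0.000000i = -0.000000+0.000000i  (running Σ = -0.000000+0.000000i)
  m=-7: -0.161618-0.426993i × +0.000000-0.000000i = -0.000000-0.000000i  (running Σ = -0.000000-0.000000i)
  m=-6: -0.196718-0.130989i × +0.000002+0.000000i = -0.000000-0.000000i  (running Σ = -0.000000-0.000000i)
  m=-5: +0.216351-0.007371i × +0.000018+0.000045i = +0.000004+0.000010i  (running Σ = +0.000004+0.000009i)
  m=-4: +0.260481-0.200315i × -0.000456+0.000621i = +0.000006+0.000253i  (running Σ = +0.000010+0.000262i)
  m=-3: -0.020316+0.067165i × -0.008999-0.000741i = +0.000233-0.000589i  (running Σ = +0.000242-0.000327i)
  m=-2: +0.107324+0.315616i × -0.034057-0.067243i = +0.017568-0.017966i  (running Σ = +0.017810-0.018293i)
  m=-1: -0.005241-0.003754i × +0.210740-0.342964i = -0.002392+0.001006i  (running Σ = +0.015418-0.017287i)
  m=0: -0.329290-0.000000i × +1.008573+0.000000i = -0.332113-0.000000i  (running Σ = -0.316694-0.017287i)
  m=1: +0.005241-0.003754i × -0.210740-0.342964i = -0.002392-0.001006i  (running Σ = -0.319086-0.018293i)
  m=2: +0.107324-0.315616i × -0.034057+0.067243i = +0.017568+0.017966i  (running Σ = -0.301518-0.000327i)
  m=3: +0.020316+0.067165i × +0.008999-0.000741i = +0.000233+0.000589i  (running Σ = -0.301286+0.000262i)
  m=4: +0.260481+0.200315i × -0.000456-0.000621i = +0.000006-0.000253i  (running Σ = -0.301280+0.000009i)
  m=5: -0.216351-0.007371i × -0.000018+0.000045i = +0.000004-0.000010i  (running Σ = -0.301276-0.000000i)
  m=6: -0.196718+0.130989i × +0.000002-0.000000i = -0.000000+0.000000i  (running Σ = -0.301276-0.000000i)
  m=7: +0.161618-0.426993i × -0.000000-0.000000i = -0.000000+0.000000i  (running Σ = -0.301276+0.000000i)
  m=8: +0.075715+0.285000i × -0.000000+0.000000i = -0.000000-0.000000i  (running Σ = -0.301276+0.000000i)
Accumulated sum -0.301276+0.000000i; after 4π/(2l+1) scaling, -0.222703+0.000000i ⇒ P_8 = -0.222703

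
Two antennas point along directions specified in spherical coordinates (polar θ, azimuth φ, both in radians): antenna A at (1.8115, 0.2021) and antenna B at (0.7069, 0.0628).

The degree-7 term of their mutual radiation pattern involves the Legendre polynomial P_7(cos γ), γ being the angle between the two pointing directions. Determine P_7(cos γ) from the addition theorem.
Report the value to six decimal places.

0.094281

Expand P_7 via completeness: Σ_{m} conj(Y_{7,m}) at Ω₁ times Y_{7,m} at Ω₂ —
  m=-7: Y*=(0.063343, 0.402495)  Y=(0.022058, -0.010374)  product (0.005573, 0.008221)
  m=-6: Y*=(-0.131195, -0.350465)  Y=(0.099290, -0.039290)  product (-0.026796, -0.029643)
  m=-5: Y*=(-0.044009, -0.070150)  Y=(0.262808, -0.085345)  product (-0.017553, -0.014680)
  m=-4: Y*=(0.243043, 0.254489)  Y=(0.434347, -0.111462)  product (0.133931, 0.083446)
  m=-3: Y*=(-0.024053, -0.016679)  Y=(0.376440, -0.071773)  product (-0.010252, -0.004552)
  m=-2: Y*=(-0.297906, -0.127430)  Y=(-0.039644, 0.005006)  product (0.012448, 0.003561)
  m=-1: Y*=(0.070004, 0.014344)  Y=(-0.393442, 0.024741)  product (-0.027897, -0.003911)
  m=+0: Y*=(0.313490, -0.000000)  Y=(-0.084111, 0.000000)  product (-0.026368, 0.000000)
  m=+1: Y*=(-0.070004, 0.014344)  Y=(0.393442, 0.024741)  product (-0.027897, 0.003911)
  m=+2: Y*=(-0.297906, 0.127430)  Y=(-0.039644, -0.005006)  product (0.012448, -0.003561)
  m=+3: Y*=(0.024053, -0.016679)  Y=(-0.376440, -0.071773)  product (-0.010252, 0.004552)
  m=+4: Y*=(0.243043, -0.254489)  Y=(0.434347, 0.111462)  product (0.133931, -0.083446)
  m=+5: Y*=(0.044009, -0.070150)  Y=(-0.262808, -0.085345)  product (-0.017553, 0.014680)
  m=+6: Y*=(-0.131195, 0.350465)  Y=(0.099290, 0.039290)  product (-0.026796, 0.029643)
  m=+7: Y*=(-0.063343, 0.402495)  Y=(-0.022058, -0.010374)  product (0.005573, -0.008221)
Total Σ_m = (0.112540, 0.000000). Multiply by 0.837758: (0.094281, 0.000000). P_7(cos γ) = 0.094281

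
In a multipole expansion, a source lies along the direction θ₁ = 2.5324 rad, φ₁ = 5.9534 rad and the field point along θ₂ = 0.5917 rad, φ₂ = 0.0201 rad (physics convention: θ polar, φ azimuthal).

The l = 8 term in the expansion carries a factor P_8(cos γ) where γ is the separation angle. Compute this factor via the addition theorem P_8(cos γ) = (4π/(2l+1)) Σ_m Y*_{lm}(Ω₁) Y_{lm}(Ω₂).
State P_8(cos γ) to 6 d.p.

Term-by-term m-sum for l=8 (normalisation 4π/17 = 0.739198):
  term(m=-8) = -0.00003 - 0.00001j   from Y*(Ω₁)=-0.00519 - 0.00286j, Y(Ω₂)=0.00477 - 0.00077j
  term(m=-7) = 0.00075 + 0.00062j   from Y*(Ω₁)=0.02284 + 0.02513j, Y(Ω₂)=0.02846 - 0.00403j
  term(m=-6) = -0.00641 - 0.01097j   from Y*(Ω₁)=-0.04764 - 0.11023j, Y(Ω₂)=0.10502 - 0.01273j
  term(m=-5) = 0.01377 + 0.07625j   from Y*(Ω₁)=0.02263 + 0.28910j, Y(Ω₂)=0.26585 - 0.02681j
  term(m=-4) = 0.03643 - 0.21062j   from Y*(Ω₁)=0.11664 - 0.45368j, Y(Ω₂)=0.45483 - 0.03665j
  term(m=-3) = -0.09540 + 0.16618j   from Y*(Ω₁)=-0.23257 + 0.35386j, Y(Ω₂)=0.45170 - 0.02727j
  term(m=-2) = 0.00008 - 0.00006j   from Y*(Ω₁)=0.00125 - 0.00097j, Y(Ω₂)=0.06220 - 0.00250j
  term(m=-1) = -0.15221 + 0.05554j   from Y*(Ω₁)=0.38798 - 0.13280j, Y(Ω₂)=-0.39503 + 0.00794j
  term(m=+0) = 0.02801 + 0.00000j   from Y*(Ω₁)=-0.14010 + 0.00000j, Y(Ω₂)=-0.19996 + 0.00000j
  term(m=+1) = -0.15221 - 0.05554j   from Y*(Ω₁)=-0.38798 - 0.13280j, Y(Ω₂)=0.39503 + 0.00794j
  term(m=+2) = 0.00008 + 0.00006j   from Y*(Ω₁)=0.00125 + 0.00097j, Y(Ω₂)=0.06220 + 0.00250j
  term(m=+3) = -0.09540 - 0.16618j   from Y*(Ω₁)=0.23257 + 0.35386j, Y(Ω₂)=-0.45170 - 0.02727j
  term(m=+4) = 0.03643 + 0.21062j   from Y*(Ω₁)=0.11664 + 0.45368j, Y(Ω₂)=0.45483 + 0.03665j
  term(m=+5) = 0.01377 - 0.07625j   from Y*(Ω₁)=-0.02263 + 0.28910j, Y(Ω₂)=-0.26585 - 0.02681j
  term(m=+6) = -0.00641 + 0.01097j   from Y*(Ω₁)=-0.04764 + 0.11023j, Y(Ω₂)=0.10502 + 0.01273j
  term(m=+7) = 0.00075 - 0.00062j   from Y*(Ω₁)=-0.02284 + 0.02513j, Y(Ω₂)=-0.02846 - 0.00403j
  term(m=+8) = -0.00003 + 0.00001j   from Y*(Ω₁)=-0.00519 + 0.00286j, Y(Ω₂)=0.00477 + 0.00077j
Σ over m = -0.37803 + 0.00000j; ×(4π/17) → -0.27944 + 0.00000j. Real part: -0.279439

-0.279439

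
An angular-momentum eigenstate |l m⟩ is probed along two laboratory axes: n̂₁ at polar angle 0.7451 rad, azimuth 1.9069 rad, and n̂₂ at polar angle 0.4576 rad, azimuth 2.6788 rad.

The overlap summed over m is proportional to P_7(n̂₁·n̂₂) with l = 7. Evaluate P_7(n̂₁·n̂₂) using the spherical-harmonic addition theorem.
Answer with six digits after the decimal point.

-0.411443

Summing Y*_{l m}(θ₁,φ₁)·Y_{l m}(θ₂,φ₂) over m ∈ [−7, 7]; prefactor 4π/(2·7+1) = 0.837758:
  [-7]  conj(Y_{7,-7})(Ω₁) = (0.023378, 0.023216) ; Y_{7,-7}(Ω₂) = (0.001635, 0.000161) ; Δ = (0.000034, 0.000042)
  [-6]  conj(Y_{7,-6})(Ω₁) = (0.057624, -0.120573) ; Y_{7,-6}(Ω₂) = (-0.011660, 0.004453) ; Δ = (-0.000135, 0.001662)
  [-5]  conj(Y_{7,-5})(Ω₁) = (-0.314841, -0.034684) ; Y_{7,-5}(Ω₂) = (0.039541, -0.043030) ; Δ = (-0.013942, 0.012176)
  [-4]  conj(Y_{7,-4})(Ω₁) = (0.102957, 0.446997) ; Y_{7,-4}(Ω₂) = (-0.051793, 0.179863) ; Δ = (-0.085730, -0.004633)
  [-3]  conj(Y_{7,-3})(Ω₁) = (0.264939, -0.167022) ; Y_{7,-3}(Ω₂) = (-0.073565, -0.398795) ; Δ = (-0.086098, -0.093369)
  [-2]  conj(Y_{7,-2})(Ω₁) = (0.111277, 0.088560) ; Y_{7,-2}(Ω₂) = (0.314603, 0.417980) ; Δ = (-0.002008, 0.074373)
  [-1]  conj(Y_{7,-1})(Ω₁) = (0.127072, -0.363729) ; Y_{7,-1}(Ω₂) = (-0.168252, -0.083946) ; Δ = (-0.051914, 0.050531)
  [+0]  conj(Y_{7,0})(Ω₁) = (0.028029, -0.000000) ; Y_{7,0}(Ω₂) = (-0.411674, 0.000000) ; Δ = (-0.011539, 0.000000)
  [+1]  conj(Y_{7,1})(Ω₁) = (-0.127072, -0.363729) ; Y_{7,1}(Ω₂) = (0.168252, -0.083946) ; Δ = (-0.051914, -0.050531)
  [+2]  conj(Y_{7,2})(Ω₁) = (0.111277, -0.088560) ; Y_{7,2}(Ω₂) = (0.314603, -0.417980) ; Δ = (-0.002008, -0.074373)
  [+3]  conj(Y_{7,3})(Ω₁) = (-0.264939, -0.167022) ; Y_{7,3}(Ω₂) = (0.073565, -0.398795) ; Δ = (-0.086098, 0.093369)
  [+4]  conj(Y_{7,4})(Ω₁) = (0.102957, -0.446997) ; Y_{7,4}(Ω₂) = (-0.051793, -0.179863) ; Δ = (-0.085730, 0.004633)
  [+5]  conj(Y_{7,5})(Ω₁) = (0.314841, -0.034684) ; Y_{7,5}(Ω₂) = (-0.039541, -0.043030) ; Δ = (-0.013942, -0.012176)
  [+6]  conj(Y_{7,6})(Ω₁) = (0.057624, 0.120573) ; Y_{7,6}(Ω₂) = (-0.011660, -0.004453) ; Δ = (-0.000135, -0.001662)
  [+7]  conj(Y_{7,7})(Ω₁) = (-0.023378, 0.023216) ; Y_{7,7}(Ω₂) = (-0.001635, 0.000161) ; Δ = (0.000034, -0.000042)
Σ over m = (-0.491123, -0.000000); ×(4π/15) → (-0.411443, -0.000000). Real part: -0.411443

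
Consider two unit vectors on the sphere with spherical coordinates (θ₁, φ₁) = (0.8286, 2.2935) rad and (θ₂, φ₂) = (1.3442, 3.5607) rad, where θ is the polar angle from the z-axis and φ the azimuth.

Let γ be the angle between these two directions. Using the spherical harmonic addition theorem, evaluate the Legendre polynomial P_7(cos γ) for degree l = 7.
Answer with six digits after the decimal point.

-0.095012

Summing Y*_{l m}(θ₁,φ₁)·Y_{l m}(θ₂,φ₂) over m ∈ [−7, 7]; prefactor 4π/(2·7+1) = 0.837758:
  m=-7: (-0.055540, -0.020056) × (0.408161, 0.086076) = (-0.020943, -0.012967)  (running Σ = (-0.020943, -0.012967))
  m=-6: (0.074439, 0.188465) × (-0.291413, -0.211115) = (0.018095, -0.070636)  (running Σ = (-0.002847, -0.083603))
  m=-5: (0.179124, -0.350955) × (-0.055532, -0.095932) = (-0.043615, 0.002306)  (running Σ = (-0.046462, -0.081297))
  m=-4: (-0.416624, 0.106727) × (0.036735, 0.346464) = (-0.052282, -0.140425)  (running Σ = (-0.098744, -0.221722))
  m=-3: (0.098641, 0.067096) × (-0.001044, 0.003221) = (-0.000319, 0.000248)  (running Σ = (-0.099063, -0.221475))
  m=-2: (0.038845, 0.308171) × (0.219027, -0.243477) = (0.083541, 0.058040)  (running Σ = (-0.015522, -0.163435))
  m=-1: (0.178487, -0.202398) × (-0.034567, 0.015400) = (-0.003053, 0.009745)  (running Σ = (-0.018575, -0.153690))
  m=0: (0.238868, -0.000000) × (-0.319263, 0.000000) = (-0.076262, 0.000000)  (running Σ = (-0.094837, -0.153690))
  m=1: (-0.178487, -0.202398) × (0.034567, 0.015400) = (-0.003053, -0.009745)  (running Σ = (-0.097890, -0.163435))
  m=2: (0.038845, -0.308171) × (0.219027, 0.243477) = (0.083541, -0.058040)  (running Σ = (-0.014349, -0.221475))
  m=3: (-0.098641, 0.067096) × (0.001044, 0.003221) = (-0.000319, -0.000248)  (running Σ = (-0.014668, -0.221722))
  m=4: (-0.416624, -0.106727) × (0.036735, -0.346464) = (-0.052282, 0.140425)  (running Σ = (-0.066950, -0.081297))
  m=5: (-0.179124, -0.350955) × (0.055532, -0.095932) = (-0.043615, -0.002306)  (running Σ = (-0.110565, -0.083603))
  m=6: (0.074439, -0.188465) × (-0.291413, 0.211115) = (0.018095, 0.070636)  (running Σ = (-0.092470, -0.012967))
  m=7: (0.055540, -0.020056) × (-0.408161, 0.086076) = (-0.020943, 0.012967)  (running Σ = (-0.113412, 0.000000))
Total Σ_m = (-0.113412, 0.000000). Multiply by 0.837758: (-0.095012, 0.000000). P_7(cos γ) = -0.095012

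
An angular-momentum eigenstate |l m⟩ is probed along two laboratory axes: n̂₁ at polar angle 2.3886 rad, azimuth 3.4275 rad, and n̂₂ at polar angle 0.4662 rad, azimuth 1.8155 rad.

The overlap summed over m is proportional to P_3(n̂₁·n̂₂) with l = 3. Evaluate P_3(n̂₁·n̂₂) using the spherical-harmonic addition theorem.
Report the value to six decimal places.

Term-by-term m-sum for l=3 (normalisation 4π/7 = 1.795196):
  m=-3: (-0.087275, -0.100909) × (0.025385, 0.028132) = (0.000623, -0.005017)  (running Σ = (0.000623, -0.005017))
  m=-2: (-0.293226, -0.188700) × (-0.162800, 0.086711) = (0.064099, 0.005294)  (running Σ = (0.064723, 0.000278))
  m=-1: (-0.352372, -0.103584) × (-0.105222, -0.421379) = (-0.006571, 0.159381)  (running Σ = (0.058152, 0.159659))
  m=0: (0.092056, -0.000000) × (0.329942, 0.000000) = (0.030373, 0.000000)  (running Σ = (0.088525, 0.159659))
  m=1: (0.352372, -0.103584) × (0.105222, -0.421379) = (-0.006571, -0.159381)  (running Σ = (0.081954, 0.000278))
  m=2: (-0.293226, 0.188700) × (-0.162800, -0.086711) = (0.064099, -0.005294)  (running Σ = (0.146054, -0.005017))
  m=3: (0.087275, -0.100909) × (-0.025385, 0.028132) = (0.000623, 0.005017)  (running Σ = (0.146677, -0.000000))
Accumulated sum (0.146677, -0.000000); after 4π/(2l+1) scaling, (0.263314, -0.000000) ⇒ P_3 = 0.263314

0.263314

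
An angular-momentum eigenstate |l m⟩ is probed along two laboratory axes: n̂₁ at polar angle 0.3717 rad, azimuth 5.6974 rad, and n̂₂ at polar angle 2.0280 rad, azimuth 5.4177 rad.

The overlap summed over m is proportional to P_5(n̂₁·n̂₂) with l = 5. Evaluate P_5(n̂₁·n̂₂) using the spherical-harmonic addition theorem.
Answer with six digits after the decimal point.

-0.175690

Summing Y*_{l m}(θ₁,φ₁)·Y_{l m}(θ₂,φ₂) over m ∈ [−5, 5]; prefactor 4π/(2·5+1) = 1.142397:
  term(m=-5) = +0.000136+0.000780i   from Y*(Ω₁)=-0.002867-0.000619i, Y(Ω₂)=-0.101378-0.250207i
  term(m=-4) = -0.004365-0.008991i   from Y*(Ω₁)=-0.016605-0.017045i, Y(Ω₂)=+0.398630+0.132256i
  term(m=-3) = +0.014214+0.015829i   from Y*(Ω₁)=-0.020944-0.110959i, Y(Ω₂)=-0.161091+0.097691i
  term(m=-2) = +0.070867+0.044371i   from Y*(Ω₁)=+0.129891-0.307885i, Y(Ω₂)=-0.039906+0.247008i
  term(m=-1) = -0.139712-0.040129i   from Y*(Ω₁)=+0.452851-0.300452i, Y(Ω₂)=-0.173396-0.203658i
  term(m=+0) = -0.036068+0.000000i   from Y*(Ω₁)=+0.186229-0.000000i, Y(Ω₂)=-0.193677+0.000000i
  term(m=+1) = -0.139712+0.040129i   from Y*(Ω₁)=-0.452851-0.300452i, Y(Ω₂)=+0.173396-0.203658i
  term(m=+2) = +0.070867-0.044371i   from Y*(Ω₁)=+0.129891+0.307885i, Y(Ω₂)=-0.039906-0.247008i
  term(m=+3) = +0.014214-0.015829i   from Y*(Ω₁)=+0.020944-0.110959i, Y(Ω₂)=+0.161091+0.097691i
  term(m=+4) = -0.004365+0.008991i   from Y*(Ω₁)=-0.016605+0.017045i, Y(Ω₂)=+0.398630-0.132256i
  term(m=+5) = +0.000136-0.000780i   from Y*(Ω₁)=+0.002867-0.000619i, Y(Ω₂)=+0.101378-0.250207i
Total Σ_m = -0.153791-0.000000i. Multiply by 1.142397: -0.175690-0.000000i. P_5(cos γ) = -0.175690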